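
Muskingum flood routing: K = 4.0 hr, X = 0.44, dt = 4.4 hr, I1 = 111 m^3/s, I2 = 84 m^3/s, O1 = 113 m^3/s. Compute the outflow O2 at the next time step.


Muskingum coefficients:
denom = 2*K*(1-X) + dt = 2*4.0*(1-0.44) + 4.4 = 8.88.
C0 = (dt - 2*K*X)/denom = (4.4 - 2*4.0*0.44)/8.88 = 0.0991.
C1 = (dt + 2*K*X)/denom = (4.4 + 2*4.0*0.44)/8.88 = 0.8919.
C2 = (2*K*(1-X) - dt)/denom = 0.009.
O2 = C0*I2 + C1*I1 + C2*O1
   = 0.0991*84 + 0.8919*111 + 0.009*113
   = 108.34 m^3/s.

108.34


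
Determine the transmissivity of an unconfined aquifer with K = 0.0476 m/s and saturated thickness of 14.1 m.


Transmissivity is defined as T = K * h.
T = 0.0476 * 14.1
  = 0.6712 m^2/s.

0.6712


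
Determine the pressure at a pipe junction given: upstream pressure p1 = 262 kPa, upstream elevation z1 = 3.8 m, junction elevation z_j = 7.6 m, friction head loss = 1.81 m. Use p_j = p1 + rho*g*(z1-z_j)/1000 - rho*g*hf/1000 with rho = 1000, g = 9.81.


Junction pressure: p_j = p1 + rho*g*(z1 - z_j)/1000 - rho*g*hf/1000.
Elevation term = 1000*9.81*(3.8 - 7.6)/1000 = -37.278 kPa.
Friction term = 1000*9.81*1.81/1000 = 17.756 kPa.
p_j = 262 + -37.278 - 17.756 = 206.97 kPa.

206.97


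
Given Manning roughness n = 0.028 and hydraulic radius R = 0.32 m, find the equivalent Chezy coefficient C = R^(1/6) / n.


The Chezy coefficient relates to Manning's n through C = R^(1/6) / n.
R^(1/6) = 0.32^(1/6) = 0.827037.
C = 0.827037 / 0.028 = 29.54 m^(1/2)/s.

29.54


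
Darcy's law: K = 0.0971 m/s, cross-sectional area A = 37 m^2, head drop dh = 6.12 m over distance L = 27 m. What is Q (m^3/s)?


Darcy's law: Q = K * A * i, where i = dh/L.
Hydraulic gradient i = 6.12 / 27 = 0.226667.
Q = 0.0971 * 37 * 0.226667
  = 0.8143 m^3/s.

0.8143


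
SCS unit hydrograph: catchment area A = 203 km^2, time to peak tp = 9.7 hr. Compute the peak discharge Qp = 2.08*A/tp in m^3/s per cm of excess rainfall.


SCS formula: Qp = 2.08 * A / tp.
Qp = 2.08 * 203 / 9.7
   = 422.24 / 9.7
   = 43.53 m^3/s per cm.

43.53


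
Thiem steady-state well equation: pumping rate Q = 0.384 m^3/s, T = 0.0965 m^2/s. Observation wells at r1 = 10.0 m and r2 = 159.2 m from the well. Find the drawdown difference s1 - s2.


Thiem equation: s1 - s2 = Q/(2*pi*T) * ln(r2/r1).
ln(r2/r1) = ln(159.2/10.0) = 2.7676.
Q/(2*pi*T) = 0.384 / (2*pi*0.0965) = 0.384 / 0.6063 = 0.6333.
s1 - s2 = 0.6333 * 2.7676 = 1.7528 m.

1.7528


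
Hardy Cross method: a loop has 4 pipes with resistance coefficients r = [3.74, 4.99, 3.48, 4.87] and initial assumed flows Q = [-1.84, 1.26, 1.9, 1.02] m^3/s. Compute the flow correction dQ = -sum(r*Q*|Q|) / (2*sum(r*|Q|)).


Numerator terms (r*Q*|Q|): 3.74*-1.84*|-1.84| = -12.6621; 4.99*1.26*|1.26| = 7.9221; 3.48*1.9*|1.9| = 12.5628; 4.87*1.02*|1.02| = 5.0667.
Sum of numerator = 12.8895.
Denominator terms (r*|Q|): 3.74*|-1.84| = 6.8816; 4.99*|1.26| = 6.2874; 3.48*|1.9| = 6.612; 4.87*|1.02| = 4.9674.
2 * sum of denominator = 2 * 24.7484 = 49.4968.
dQ = -12.8895 / 49.4968 = -0.2604 m^3/s.

-0.2604


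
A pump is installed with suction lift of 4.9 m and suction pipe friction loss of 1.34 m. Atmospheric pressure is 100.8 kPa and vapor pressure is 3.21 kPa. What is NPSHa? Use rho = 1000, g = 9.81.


NPSHa = p_atm/(rho*g) - z_s - hf_s - p_vap/(rho*g).
p_atm/(rho*g) = 100.8*1000 / (1000*9.81) = 10.275 m.
p_vap/(rho*g) = 3.21*1000 / (1000*9.81) = 0.327 m.
NPSHa = 10.275 - 4.9 - 1.34 - 0.327
      = 3.71 m.

3.71


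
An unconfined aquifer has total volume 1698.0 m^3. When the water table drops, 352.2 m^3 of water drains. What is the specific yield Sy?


Specific yield Sy = Volume drained / Total volume.
Sy = 352.2 / 1698.0
   = 0.2074.

0.2074


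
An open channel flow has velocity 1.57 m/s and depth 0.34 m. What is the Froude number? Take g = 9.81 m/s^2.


The Froude number is defined as Fr = V / sqrt(g*y).
g*y = 9.81 * 0.34 = 3.3354.
sqrt(g*y) = sqrt(3.3354) = 1.8263.
Fr = 1.57 / 1.8263 = 0.8597.

0.8597


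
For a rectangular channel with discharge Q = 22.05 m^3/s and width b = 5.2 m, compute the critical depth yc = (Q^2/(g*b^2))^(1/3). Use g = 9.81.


Using yc = (Q^2 / (g * b^2))^(1/3):
Q^2 = 22.05^2 = 486.2.
g * b^2 = 9.81 * 5.2^2 = 9.81 * 27.04 = 265.26.
Q^2 / (g*b^2) = 486.2 / 265.26 = 1.8329.
yc = 1.8329^(1/3) = 1.2238 m.

1.2238


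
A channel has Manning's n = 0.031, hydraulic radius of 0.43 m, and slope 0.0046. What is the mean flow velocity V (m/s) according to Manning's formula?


Manning's equation gives V = (1/n) * R^(2/3) * S^(1/2).
First, compute R^(2/3) = 0.43^(2/3) = 0.5697.
Next, S^(1/2) = 0.0046^(1/2) = 0.067823.
Then 1/n = 1/0.031 = 32.26.
V = 32.26 * 0.5697 * 0.067823 = 1.2464 m/s.

1.2464


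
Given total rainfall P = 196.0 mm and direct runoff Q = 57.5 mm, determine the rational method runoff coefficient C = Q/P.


The runoff coefficient C = runoff depth / rainfall depth.
C = 57.5 / 196.0
  = 0.2934.

0.2934


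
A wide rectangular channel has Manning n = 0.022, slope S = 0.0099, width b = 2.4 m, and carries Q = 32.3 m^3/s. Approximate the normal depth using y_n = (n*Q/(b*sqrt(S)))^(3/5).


We use the wide-channel approximation y_n = (n*Q/(b*sqrt(S)))^(3/5).
sqrt(S) = sqrt(0.0099) = 0.099499.
Numerator: n*Q = 0.022 * 32.3 = 0.7106.
Denominator: b*sqrt(S) = 2.4 * 0.099499 = 0.238798.
arg = 2.9757.
y_n = 2.9757^(3/5) = 1.9238 m.

1.9238


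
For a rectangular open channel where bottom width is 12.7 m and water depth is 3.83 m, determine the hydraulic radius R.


For a rectangular section:
Flow area A = b * y = 12.7 * 3.83 = 48.64 m^2.
Wetted perimeter P = b + 2y = 12.7 + 2*3.83 = 20.36 m.
Hydraulic radius R = A/P = 48.64 / 20.36 = 2.389 m.

2.389


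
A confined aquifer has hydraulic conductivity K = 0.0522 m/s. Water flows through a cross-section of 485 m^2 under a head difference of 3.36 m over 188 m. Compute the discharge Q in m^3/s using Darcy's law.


Darcy's law: Q = K * A * i, where i = dh/L.
Hydraulic gradient i = 3.36 / 188 = 0.017872.
Q = 0.0522 * 485 * 0.017872
  = 0.4525 m^3/s.

0.4525


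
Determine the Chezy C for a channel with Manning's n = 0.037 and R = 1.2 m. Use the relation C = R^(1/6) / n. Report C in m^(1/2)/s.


The Chezy coefficient relates to Manning's n through C = R^(1/6) / n.
R^(1/6) = 1.2^(1/6) = 1.030853.
C = 1.030853 / 0.037 = 27.86 m^(1/2)/s.

27.86


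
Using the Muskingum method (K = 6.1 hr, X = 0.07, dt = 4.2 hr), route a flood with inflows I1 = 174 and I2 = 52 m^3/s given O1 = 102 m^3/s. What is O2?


Muskingum coefficients:
denom = 2*K*(1-X) + dt = 2*6.1*(1-0.07) + 4.2 = 15.546.
C0 = (dt - 2*K*X)/denom = (4.2 - 2*6.1*0.07)/15.546 = 0.2152.
C1 = (dt + 2*K*X)/denom = (4.2 + 2*6.1*0.07)/15.546 = 0.3251.
C2 = (2*K*(1-X) - dt)/denom = 0.4597.
O2 = C0*I2 + C1*I1 + C2*O1
   = 0.2152*52 + 0.3251*174 + 0.4597*102
   = 114.65 m^3/s.

114.65


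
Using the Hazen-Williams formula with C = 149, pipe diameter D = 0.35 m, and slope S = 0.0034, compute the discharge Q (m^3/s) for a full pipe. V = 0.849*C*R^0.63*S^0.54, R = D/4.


For a full circular pipe, R = D/4 = 0.35/4 = 0.0875 m.
V = 0.849 * 149 * 0.0875^0.63 * 0.0034^0.54
  = 0.849 * 149 * 0.215509 * 0.046451
  = 1.2664 m/s.
Pipe area A = pi*D^2/4 = pi*0.35^2/4 = 0.0962 m^2.
Q = A * V = 0.0962 * 1.2664 = 0.1218 m^3/s.

0.1218


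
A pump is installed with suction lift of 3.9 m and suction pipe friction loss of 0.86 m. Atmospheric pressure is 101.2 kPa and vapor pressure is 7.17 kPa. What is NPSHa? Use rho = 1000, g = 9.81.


NPSHa = p_atm/(rho*g) - z_s - hf_s - p_vap/(rho*g).
p_atm/(rho*g) = 101.2*1000 / (1000*9.81) = 10.316 m.
p_vap/(rho*g) = 7.17*1000 / (1000*9.81) = 0.731 m.
NPSHa = 10.316 - 3.9 - 0.86 - 0.731
      = 4.83 m.

4.83


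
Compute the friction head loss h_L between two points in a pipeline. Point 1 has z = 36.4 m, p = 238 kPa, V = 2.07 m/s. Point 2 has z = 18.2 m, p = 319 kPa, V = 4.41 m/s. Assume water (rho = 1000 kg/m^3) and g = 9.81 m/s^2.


Total head at each section: H = z + p/(rho*g) + V^2/(2g).
H1 = 36.4 + 238*1000/(1000*9.81) + 2.07^2/(2*9.81)
   = 36.4 + 24.261 + 0.2184
   = 60.879 m.
H2 = 18.2 + 319*1000/(1000*9.81) + 4.41^2/(2*9.81)
   = 18.2 + 32.518 + 0.9912
   = 51.709 m.
h_L = H1 - H2 = 60.879 - 51.709 = 9.17 m.

9.17


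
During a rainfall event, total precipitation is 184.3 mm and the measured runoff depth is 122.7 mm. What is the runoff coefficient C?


The runoff coefficient C = runoff depth / rainfall depth.
C = 122.7 / 184.3
  = 0.6658.

0.6658


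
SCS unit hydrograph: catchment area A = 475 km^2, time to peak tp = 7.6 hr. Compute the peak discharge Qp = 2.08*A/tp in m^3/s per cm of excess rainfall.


SCS formula: Qp = 2.08 * A / tp.
Qp = 2.08 * 475 / 7.6
   = 988.0 / 7.6
   = 130.0 m^3/s per cm.

130.0


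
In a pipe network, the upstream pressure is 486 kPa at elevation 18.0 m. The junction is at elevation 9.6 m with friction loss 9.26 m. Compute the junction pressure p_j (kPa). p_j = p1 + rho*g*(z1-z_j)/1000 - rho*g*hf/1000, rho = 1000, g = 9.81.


Junction pressure: p_j = p1 + rho*g*(z1 - z_j)/1000 - rho*g*hf/1000.
Elevation term = 1000*9.81*(18.0 - 9.6)/1000 = 82.404 kPa.
Friction term = 1000*9.81*9.26/1000 = 90.841 kPa.
p_j = 486 + 82.404 - 90.841 = 477.56 kPa.

477.56


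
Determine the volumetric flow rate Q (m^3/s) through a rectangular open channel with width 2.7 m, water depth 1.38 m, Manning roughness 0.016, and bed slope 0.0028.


For a rectangular channel, the cross-sectional area A = b * y = 2.7 * 1.38 = 3.73 m^2.
The wetted perimeter P = b + 2y = 2.7 + 2*1.38 = 5.46 m.
Hydraulic radius R = A/P = 3.73/5.46 = 0.6824 m.
Velocity V = (1/n)*R^(2/3)*S^(1/2) = (1/0.016)*0.6824^(2/3)*0.0028^(1/2) = 2.5635 m/s.
Discharge Q = A * V = 3.73 * 2.5635 = 9.551 m^3/s.

9.551


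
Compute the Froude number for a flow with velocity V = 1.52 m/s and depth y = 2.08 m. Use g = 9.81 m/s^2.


The Froude number is defined as Fr = V / sqrt(g*y).
g*y = 9.81 * 2.08 = 20.4048.
sqrt(g*y) = sqrt(20.4048) = 4.5172.
Fr = 1.52 / 4.5172 = 0.3365.

0.3365


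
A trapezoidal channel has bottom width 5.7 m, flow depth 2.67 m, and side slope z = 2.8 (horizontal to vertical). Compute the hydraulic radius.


For a trapezoidal section with side slope z:
A = (b + z*y)*y = (5.7 + 2.8*2.67)*2.67 = 35.18 m^2.
P = b + 2*y*sqrt(1 + z^2) = 5.7 + 2*2.67*sqrt(1 + 2.8^2) = 21.577 m.
R = A/P = 35.18 / 21.577 = 1.6304 m.

1.6304


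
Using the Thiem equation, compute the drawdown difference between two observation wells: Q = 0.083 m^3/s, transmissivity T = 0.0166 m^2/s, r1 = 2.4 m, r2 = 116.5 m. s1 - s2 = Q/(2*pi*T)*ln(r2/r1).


Thiem equation: s1 - s2 = Q/(2*pi*T) * ln(r2/r1).
ln(r2/r1) = ln(116.5/2.4) = 3.8824.
Q/(2*pi*T) = 0.083 / (2*pi*0.0166) = 0.083 / 0.1043 = 0.7958.
s1 - s2 = 0.7958 * 3.8824 = 3.0895 m.

3.0895


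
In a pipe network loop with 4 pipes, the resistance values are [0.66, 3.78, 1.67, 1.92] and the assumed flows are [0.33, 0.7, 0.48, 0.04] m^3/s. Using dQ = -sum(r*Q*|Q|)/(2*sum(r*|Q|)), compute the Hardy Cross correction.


Numerator terms (r*Q*|Q|): 0.66*0.33*|0.33| = 0.0719; 3.78*0.7*|0.7| = 1.8522; 1.67*0.48*|0.48| = 0.3848; 1.92*0.04*|0.04| = 0.0031.
Sum of numerator = 2.3119.
Denominator terms (r*|Q|): 0.66*|0.33| = 0.2178; 3.78*|0.7| = 2.646; 1.67*|0.48| = 0.8016; 1.92*|0.04| = 0.0768.
2 * sum of denominator = 2 * 3.7422 = 7.4844.
dQ = -2.3119 / 7.4844 = -0.3089 m^3/s.

-0.3089


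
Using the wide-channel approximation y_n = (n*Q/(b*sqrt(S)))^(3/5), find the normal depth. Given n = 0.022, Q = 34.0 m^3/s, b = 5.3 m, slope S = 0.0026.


We use the wide-channel approximation y_n = (n*Q/(b*sqrt(S)))^(3/5).
sqrt(S) = sqrt(0.0026) = 0.05099.
Numerator: n*Q = 0.022 * 34.0 = 0.748.
Denominator: b*sqrt(S) = 5.3 * 0.05099 = 0.270247.
arg = 2.7678.
y_n = 2.7678^(3/5) = 1.842 m.

1.842


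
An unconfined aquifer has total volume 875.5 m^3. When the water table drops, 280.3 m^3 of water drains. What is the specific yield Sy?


Specific yield Sy = Volume drained / Total volume.
Sy = 280.3 / 875.5
   = 0.3202.

0.3202


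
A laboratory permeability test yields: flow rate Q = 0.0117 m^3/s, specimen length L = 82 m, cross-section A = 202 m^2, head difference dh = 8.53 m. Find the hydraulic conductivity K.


From K = Q*L / (A*dh):
Numerator: Q*L = 0.0117 * 82 = 0.9594.
Denominator: A*dh = 202 * 8.53 = 1723.06.
K = 0.9594 / 1723.06 = 0.000557 m/s.

0.000557


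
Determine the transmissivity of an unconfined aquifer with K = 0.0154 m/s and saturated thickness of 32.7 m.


Transmissivity is defined as T = K * h.
T = 0.0154 * 32.7
  = 0.5036 m^2/s.

0.5036


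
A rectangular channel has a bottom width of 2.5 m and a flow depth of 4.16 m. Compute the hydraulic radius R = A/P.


For a rectangular section:
Flow area A = b * y = 2.5 * 4.16 = 10.4 m^2.
Wetted perimeter P = b + 2y = 2.5 + 2*4.16 = 10.82 m.
Hydraulic radius R = A/P = 10.4 / 10.82 = 0.9612 m.

0.9612


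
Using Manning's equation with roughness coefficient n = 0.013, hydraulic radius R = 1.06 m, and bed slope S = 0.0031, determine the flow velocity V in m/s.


Manning's equation gives V = (1/n) * R^(2/3) * S^(1/2).
First, compute R^(2/3) = 1.06^(2/3) = 1.0396.
Next, S^(1/2) = 0.0031^(1/2) = 0.055678.
Then 1/n = 1/0.013 = 76.92.
V = 76.92 * 1.0396 * 0.055678 = 4.4525 m/s.

4.4525


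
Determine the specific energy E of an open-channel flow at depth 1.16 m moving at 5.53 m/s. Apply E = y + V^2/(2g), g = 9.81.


Specific energy E = y + V^2/(2g).
Velocity head = V^2/(2g) = 5.53^2 / (2*9.81) = 30.5809 / 19.62 = 1.5587 m.
E = 1.16 + 1.5587 = 2.7187 m.

2.7187


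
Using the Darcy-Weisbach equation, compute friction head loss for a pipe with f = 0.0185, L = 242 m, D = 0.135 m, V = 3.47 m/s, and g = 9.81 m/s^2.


Darcy-Weisbach equation: h_f = f * (L/D) * V^2/(2g).
f * L/D = 0.0185 * 242/0.135 = 33.163.
V^2/(2g) = 3.47^2 / (2*9.81) = 12.0409 / 19.62 = 0.6137 m.
h_f = 33.163 * 0.6137 = 20.352 m.

20.352


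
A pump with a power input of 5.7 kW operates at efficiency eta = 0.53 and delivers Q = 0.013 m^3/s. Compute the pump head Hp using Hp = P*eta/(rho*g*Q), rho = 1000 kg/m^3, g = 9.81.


Pump head formula: Hp = P * eta / (rho * g * Q).
Numerator: P * eta = 5.7 * 1000 * 0.53 = 3021.0 W.
Denominator: rho * g * Q = 1000 * 9.81 * 0.013 = 127.53.
Hp = 3021.0 / 127.53 = 23.69 m.

23.69


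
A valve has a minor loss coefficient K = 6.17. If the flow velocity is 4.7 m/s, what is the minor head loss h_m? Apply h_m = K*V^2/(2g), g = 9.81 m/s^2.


Minor loss formula: h_m = K * V^2/(2g).
V^2 = 4.7^2 = 22.09.
V^2/(2g) = 22.09 / 19.62 = 1.1259 m.
h_m = 6.17 * 1.1259 = 6.9468 m.

6.9468


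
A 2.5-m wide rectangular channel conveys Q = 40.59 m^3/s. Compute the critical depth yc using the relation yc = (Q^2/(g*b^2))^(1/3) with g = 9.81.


Using yc = (Q^2 / (g * b^2))^(1/3):
Q^2 = 40.59^2 = 1647.55.
g * b^2 = 9.81 * 2.5^2 = 9.81 * 6.25 = 61.31.
Q^2 / (g*b^2) = 1647.55 / 61.31 = 26.8725.
yc = 26.8725^(1/3) = 2.9952 m.

2.9952


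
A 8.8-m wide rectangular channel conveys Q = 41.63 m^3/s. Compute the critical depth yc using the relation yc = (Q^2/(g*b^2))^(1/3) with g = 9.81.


Using yc = (Q^2 / (g * b^2))^(1/3):
Q^2 = 41.63^2 = 1733.06.
g * b^2 = 9.81 * 8.8^2 = 9.81 * 77.44 = 759.69.
Q^2 / (g*b^2) = 1733.06 / 759.69 = 2.2813.
yc = 2.2813^(1/3) = 1.3164 m.

1.3164


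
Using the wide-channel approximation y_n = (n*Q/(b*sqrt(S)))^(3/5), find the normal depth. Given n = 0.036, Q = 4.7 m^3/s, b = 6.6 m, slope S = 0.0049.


We use the wide-channel approximation y_n = (n*Q/(b*sqrt(S)))^(3/5).
sqrt(S) = sqrt(0.0049) = 0.07.
Numerator: n*Q = 0.036 * 4.7 = 0.1692.
Denominator: b*sqrt(S) = 6.6 * 0.07 = 0.462.
arg = 0.3662.
y_n = 0.3662^(3/5) = 0.5473 m.

0.5473


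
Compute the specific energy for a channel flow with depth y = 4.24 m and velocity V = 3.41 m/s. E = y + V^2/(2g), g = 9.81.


Specific energy E = y + V^2/(2g).
Velocity head = V^2/(2g) = 3.41^2 / (2*9.81) = 11.6281 / 19.62 = 0.5927 m.
E = 4.24 + 0.5927 = 4.8327 m.

4.8327


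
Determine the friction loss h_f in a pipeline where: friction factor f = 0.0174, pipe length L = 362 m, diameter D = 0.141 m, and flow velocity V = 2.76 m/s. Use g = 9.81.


Darcy-Weisbach equation: h_f = f * (L/D) * V^2/(2g).
f * L/D = 0.0174 * 362/0.141 = 44.6723.
V^2/(2g) = 2.76^2 / (2*9.81) = 7.6176 / 19.62 = 0.3883 m.
h_f = 44.6723 * 0.3883 = 17.344 m.

17.344


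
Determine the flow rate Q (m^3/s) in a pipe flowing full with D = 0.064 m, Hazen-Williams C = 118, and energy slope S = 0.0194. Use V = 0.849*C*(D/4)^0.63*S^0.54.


For a full circular pipe, R = D/4 = 0.064/4 = 0.016 m.
V = 0.849 * 118 * 0.016^0.63 * 0.0194^0.54
  = 0.849 * 118 * 0.073892 * 0.118963
  = 0.8806 m/s.
Pipe area A = pi*D^2/4 = pi*0.064^2/4 = 0.0032 m^2.
Q = A * V = 0.0032 * 0.8806 = 0.0028 m^3/s.

0.0028


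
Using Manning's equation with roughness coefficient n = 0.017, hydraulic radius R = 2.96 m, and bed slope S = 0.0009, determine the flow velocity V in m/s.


Manning's equation gives V = (1/n) * R^(2/3) * S^(1/2).
First, compute R^(2/3) = 2.96^(2/3) = 2.0616.
Next, S^(1/2) = 0.0009^(1/2) = 0.03.
Then 1/n = 1/0.017 = 58.82.
V = 58.82 * 2.0616 * 0.03 = 3.638 m/s.

3.638


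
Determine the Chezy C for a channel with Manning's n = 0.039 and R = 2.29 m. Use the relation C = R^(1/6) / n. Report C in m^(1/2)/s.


The Chezy coefficient relates to Manning's n through C = R^(1/6) / n.
R^(1/6) = 2.29^(1/6) = 1.148081.
C = 1.148081 / 0.039 = 29.44 m^(1/2)/s.

29.44


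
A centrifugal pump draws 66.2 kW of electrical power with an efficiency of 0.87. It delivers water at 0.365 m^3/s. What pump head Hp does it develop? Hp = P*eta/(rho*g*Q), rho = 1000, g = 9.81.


Pump head formula: Hp = P * eta / (rho * g * Q).
Numerator: P * eta = 66.2 * 1000 * 0.87 = 57594.0 W.
Denominator: rho * g * Q = 1000 * 9.81 * 0.365 = 3580.65.
Hp = 57594.0 / 3580.65 = 16.08 m.

16.08


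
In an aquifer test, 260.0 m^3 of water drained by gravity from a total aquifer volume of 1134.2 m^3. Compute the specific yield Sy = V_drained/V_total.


Specific yield Sy = Volume drained / Total volume.
Sy = 260.0 / 1134.2
   = 0.2292.

0.2292


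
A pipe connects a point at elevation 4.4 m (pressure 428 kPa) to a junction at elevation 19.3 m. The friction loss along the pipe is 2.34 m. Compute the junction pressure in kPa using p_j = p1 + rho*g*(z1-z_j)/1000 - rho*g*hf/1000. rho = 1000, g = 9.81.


Junction pressure: p_j = p1 + rho*g*(z1 - z_j)/1000 - rho*g*hf/1000.
Elevation term = 1000*9.81*(4.4 - 19.3)/1000 = -146.169 kPa.
Friction term = 1000*9.81*2.34/1000 = 22.955 kPa.
p_j = 428 + -146.169 - 22.955 = 258.88 kPa.

258.88


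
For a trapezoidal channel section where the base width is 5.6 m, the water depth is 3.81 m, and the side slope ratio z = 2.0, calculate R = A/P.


For a trapezoidal section with side slope z:
A = (b + z*y)*y = (5.6 + 2.0*3.81)*3.81 = 50.368 m^2.
P = b + 2*y*sqrt(1 + z^2) = 5.6 + 2*3.81*sqrt(1 + 2.0^2) = 22.639 m.
R = A/P = 50.368 / 22.639 = 2.2249 m.

2.2249


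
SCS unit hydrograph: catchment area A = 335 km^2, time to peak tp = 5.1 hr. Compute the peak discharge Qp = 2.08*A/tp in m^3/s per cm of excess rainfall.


SCS formula: Qp = 2.08 * A / tp.
Qp = 2.08 * 335 / 5.1
   = 696.8 / 5.1
   = 136.63 m^3/s per cm.

136.63


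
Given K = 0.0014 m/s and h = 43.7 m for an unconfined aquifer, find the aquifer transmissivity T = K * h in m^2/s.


Transmissivity is defined as T = K * h.
T = 0.0014 * 43.7
  = 0.0612 m^2/s.

0.0612


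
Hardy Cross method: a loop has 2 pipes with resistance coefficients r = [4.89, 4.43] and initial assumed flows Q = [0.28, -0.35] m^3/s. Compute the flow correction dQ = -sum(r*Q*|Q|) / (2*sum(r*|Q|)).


Numerator terms (r*Q*|Q|): 4.89*0.28*|0.28| = 0.3834; 4.43*-0.35*|-0.35| = -0.5427.
Sum of numerator = -0.1593.
Denominator terms (r*|Q|): 4.89*|0.28| = 1.3692; 4.43*|-0.35| = 1.5505.
2 * sum of denominator = 2 * 2.9197 = 5.8394.
dQ = --0.1593 / 5.8394 = 0.0273 m^3/s.

0.0273


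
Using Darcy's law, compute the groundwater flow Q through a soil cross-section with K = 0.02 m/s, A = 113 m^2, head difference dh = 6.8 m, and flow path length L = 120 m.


Darcy's law: Q = K * A * i, where i = dh/L.
Hydraulic gradient i = 6.8 / 120 = 0.056667.
Q = 0.02 * 113 * 0.056667
  = 0.1281 m^3/s.

0.1281


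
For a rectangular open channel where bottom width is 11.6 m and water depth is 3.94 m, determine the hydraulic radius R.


For a rectangular section:
Flow area A = b * y = 11.6 * 3.94 = 45.7 m^2.
Wetted perimeter P = b + 2y = 11.6 + 2*3.94 = 19.48 m.
Hydraulic radius R = A/P = 45.7 / 19.48 = 2.3462 m.

2.3462


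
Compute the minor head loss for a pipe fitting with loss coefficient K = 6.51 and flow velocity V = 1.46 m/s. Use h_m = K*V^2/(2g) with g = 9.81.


Minor loss formula: h_m = K * V^2/(2g).
V^2 = 1.46^2 = 2.1316.
V^2/(2g) = 2.1316 / 19.62 = 0.1086 m.
h_m = 6.51 * 0.1086 = 0.7073 m.

0.7073


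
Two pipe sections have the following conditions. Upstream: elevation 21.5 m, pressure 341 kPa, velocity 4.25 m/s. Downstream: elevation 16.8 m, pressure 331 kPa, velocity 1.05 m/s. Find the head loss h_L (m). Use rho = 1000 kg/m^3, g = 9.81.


Total head at each section: H = z + p/(rho*g) + V^2/(2g).
H1 = 21.5 + 341*1000/(1000*9.81) + 4.25^2/(2*9.81)
   = 21.5 + 34.76 + 0.9206
   = 57.181 m.
H2 = 16.8 + 331*1000/(1000*9.81) + 1.05^2/(2*9.81)
   = 16.8 + 33.741 + 0.0562
   = 50.597 m.
h_L = H1 - H2 = 57.181 - 50.597 = 6.584 m.

6.584


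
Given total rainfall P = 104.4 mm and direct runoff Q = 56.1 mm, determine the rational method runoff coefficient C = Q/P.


The runoff coefficient C = runoff depth / rainfall depth.
C = 56.1 / 104.4
  = 0.5374.

0.5374


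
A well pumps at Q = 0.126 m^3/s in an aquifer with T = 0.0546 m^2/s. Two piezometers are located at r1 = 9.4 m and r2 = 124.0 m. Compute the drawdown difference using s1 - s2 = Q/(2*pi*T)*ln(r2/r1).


Thiem equation: s1 - s2 = Q/(2*pi*T) * ln(r2/r1).
ln(r2/r1) = ln(124.0/9.4) = 2.5796.
Q/(2*pi*T) = 0.126 / (2*pi*0.0546) = 0.126 / 0.3431 = 0.3673.
s1 - s2 = 0.3673 * 2.5796 = 0.9474 m.

0.9474


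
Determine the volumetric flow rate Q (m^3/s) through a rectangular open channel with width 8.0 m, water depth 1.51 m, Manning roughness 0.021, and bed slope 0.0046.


For a rectangular channel, the cross-sectional area A = b * y = 8.0 * 1.51 = 12.08 m^2.
The wetted perimeter P = b + 2y = 8.0 + 2*1.51 = 11.02 m.
Hydraulic radius R = A/P = 12.08/11.02 = 1.0962 m.
Velocity V = (1/n)*R^(2/3)*S^(1/2) = (1/0.021)*1.0962^(2/3)*0.0046^(1/2) = 3.4336 m/s.
Discharge Q = A * V = 12.08 * 3.4336 = 41.478 m^3/s.

41.478


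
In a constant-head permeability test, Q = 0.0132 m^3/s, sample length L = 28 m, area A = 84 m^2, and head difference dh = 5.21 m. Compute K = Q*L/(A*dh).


From K = Q*L / (A*dh):
Numerator: Q*L = 0.0132 * 28 = 0.3696.
Denominator: A*dh = 84 * 5.21 = 437.64.
K = 0.3696 / 437.64 = 0.000845 m/s.

0.000845


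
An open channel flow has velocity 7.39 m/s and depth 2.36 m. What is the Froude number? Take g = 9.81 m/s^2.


The Froude number is defined as Fr = V / sqrt(g*y).
g*y = 9.81 * 2.36 = 23.1516.
sqrt(g*y) = sqrt(23.1516) = 4.8116.
Fr = 7.39 / 4.8116 = 1.5359.

1.5359


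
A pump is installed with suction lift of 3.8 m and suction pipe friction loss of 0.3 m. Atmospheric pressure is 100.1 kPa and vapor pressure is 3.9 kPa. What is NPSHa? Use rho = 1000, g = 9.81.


NPSHa = p_atm/(rho*g) - z_s - hf_s - p_vap/(rho*g).
p_atm/(rho*g) = 100.1*1000 / (1000*9.81) = 10.204 m.
p_vap/(rho*g) = 3.9*1000 / (1000*9.81) = 0.398 m.
NPSHa = 10.204 - 3.8 - 0.3 - 0.398
      = 5.71 m.

5.71


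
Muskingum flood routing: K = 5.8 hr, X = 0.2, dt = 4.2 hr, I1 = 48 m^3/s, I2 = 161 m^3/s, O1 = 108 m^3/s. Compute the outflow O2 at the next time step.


Muskingum coefficients:
denom = 2*K*(1-X) + dt = 2*5.8*(1-0.2) + 4.2 = 13.48.
C0 = (dt - 2*K*X)/denom = (4.2 - 2*5.8*0.2)/13.48 = 0.1395.
C1 = (dt + 2*K*X)/denom = (4.2 + 2*5.8*0.2)/13.48 = 0.4837.
C2 = (2*K*(1-X) - dt)/denom = 0.3769.
O2 = C0*I2 + C1*I1 + C2*O1
   = 0.1395*161 + 0.4837*48 + 0.3769*108
   = 86.37 m^3/s.

86.37


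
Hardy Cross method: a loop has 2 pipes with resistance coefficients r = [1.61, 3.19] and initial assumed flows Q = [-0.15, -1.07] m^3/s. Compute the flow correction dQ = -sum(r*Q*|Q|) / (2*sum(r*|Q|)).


Numerator terms (r*Q*|Q|): 1.61*-0.15*|-0.15| = -0.0362; 3.19*-1.07*|-1.07| = -3.6522.
Sum of numerator = -3.6885.
Denominator terms (r*|Q|): 1.61*|-0.15| = 0.2415; 3.19*|-1.07| = 3.4133.
2 * sum of denominator = 2 * 3.6548 = 7.3096.
dQ = --3.6885 / 7.3096 = 0.5046 m^3/s.

0.5046


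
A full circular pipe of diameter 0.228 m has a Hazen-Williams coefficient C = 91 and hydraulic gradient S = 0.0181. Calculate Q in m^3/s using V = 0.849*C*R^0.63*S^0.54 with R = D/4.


For a full circular pipe, R = D/4 = 0.228/4 = 0.057 m.
V = 0.849 * 91 * 0.057^0.63 * 0.0181^0.54
  = 0.849 * 91 * 0.164513 * 0.11459
  = 1.4565 m/s.
Pipe area A = pi*D^2/4 = pi*0.228^2/4 = 0.0408 m^2.
Q = A * V = 0.0408 * 1.4565 = 0.0595 m^3/s.

0.0595


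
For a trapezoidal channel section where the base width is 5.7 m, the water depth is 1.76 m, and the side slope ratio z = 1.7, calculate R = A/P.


For a trapezoidal section with side slope z:
A = (b + z*y)*y = (5.7 + 1.7*1.76)*1.76 = 15.298 m^2.
P = b + 2*y*sqrt(1 + z^2) = 5.7 + 2*1.76*sqrt(1 + 1.7^2) = 12.643 m.
R = A/P = 15.298 / 12.643 = 1.21 m.

1.21


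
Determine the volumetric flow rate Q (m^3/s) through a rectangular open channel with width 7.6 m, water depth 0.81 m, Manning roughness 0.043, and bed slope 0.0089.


For a rectangular channel, the cross-sectional area A = b * y = 7.6 * 0.81 = 6.16 m^2.
The wetted perimeter P = b + 2y = 7.6 + 2*0.81 = 9.22 m.
Hydraulic radius R = A/P = 6.16/9.22 = 0.6677 m.
Velocity V = (1/n)*R^(2/3)*S^(1/2) = (1/0.043)*0.6677^(2/3)*0.0089^(1/2) = 1.676 m/s.
Discharge Q = A * V = 6.16 * 1.676 = 10.317 m^3/s.

10.317


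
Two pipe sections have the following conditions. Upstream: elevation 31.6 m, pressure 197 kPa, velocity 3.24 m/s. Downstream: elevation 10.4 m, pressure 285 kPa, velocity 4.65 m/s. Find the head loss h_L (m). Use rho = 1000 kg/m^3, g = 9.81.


Total head at each section: H = z + p/(rho*g) + V^2/(2g).
H1 = 31.6 + 197*1000/(1000*9.81) + 3.24^2/(2*9.81)
   = 31.6 + 20.082 + 0.535
   = 52.217 m.
H2 = 10.4 + 285*1000/(1000*9.81) + 4.65^2/(2*9.81)
   = 10.4 + 29.052 + 1.1021
   = 40.554 m.
h_L = H1 - H2 = 52.217 - 40.554 = 11.663 m.

11.663


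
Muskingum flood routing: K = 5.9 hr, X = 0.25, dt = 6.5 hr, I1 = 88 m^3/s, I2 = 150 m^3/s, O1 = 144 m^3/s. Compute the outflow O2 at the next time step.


Muskingum coefficients:
denom = 2*K*(1-X) + dt = 2*5.9*(1-0.25) + 6.5 = 15.35.
C0 = (dt - 2*K*X)/denom = (6.5 - 2*5.9*0.25)/15.35 = 0.2313.
C1 = (dt + 2*K*X)/denom = (6.5 + 2*5.9*0.25)/15.35 = 0.6156.
C2 = (2*K*(1-X) - dt)/denom = 0.1531.
O2 = C0*I2 + C1*I1 + C2*O1
   = 0.2313*150 + 0.6156*88 + 0.1531*144
   = 110.91 m^3/s.

110.91


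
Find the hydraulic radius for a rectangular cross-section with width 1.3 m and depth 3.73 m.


For a rectangular section:
Flow area A = b * y = 1.3 * 3.73 = 4.85 m^2.
Wetted perimeter P = b + 2y = 1.3 + 2*3.73 = 8.76 m.
Hydraulic radius R = A/P = 4.85 / 8.76 = 0.5535 m.

0.5535


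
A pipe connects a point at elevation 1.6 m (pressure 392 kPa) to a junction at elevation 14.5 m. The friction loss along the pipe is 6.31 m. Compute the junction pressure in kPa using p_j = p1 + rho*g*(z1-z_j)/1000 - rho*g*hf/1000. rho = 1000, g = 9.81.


Junction pressure: p_j = p1 + rho*g*(z1 - z_j)/1000 - rho*g*hf/1000.
Elevation term = 1000*9.81*(1.6 - 14.5)/1000 = -126.549 kPa.
Friction term = 1000*9.81*6.31/1000 = 61.901 kPa.
p_j = 392 + -126.549 - 61.901 = 203.55 kPa.

203.55


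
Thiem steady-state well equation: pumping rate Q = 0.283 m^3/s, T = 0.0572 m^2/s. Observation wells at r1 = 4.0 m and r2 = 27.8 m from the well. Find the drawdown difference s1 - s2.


Thiem equation: s1 - s2 = Q/(2*pi*T) * ln(r2/r1).
ln(r2/r1) = ln(27.8/4.0) = 1.9387.
Q/(2*pi*T) = 0.283 / (2*pi*0.0572) = 0.283 / 0.3594 = 0.7874.
s1 - s2 = 0.7874 * 1.9387 = 1.5266 m.

1.5266


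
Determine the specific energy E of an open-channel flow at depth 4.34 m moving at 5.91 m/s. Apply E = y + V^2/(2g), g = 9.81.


Specific energy E = y + V^2/(2g).
Velocity head = V^2/(2g) = 5.91^2 / (2*9.81) = 34.9281 / 19.62 = 1.7802 m.
E = 4.34 + 1.7802 = 6.1202 m.

6.1202


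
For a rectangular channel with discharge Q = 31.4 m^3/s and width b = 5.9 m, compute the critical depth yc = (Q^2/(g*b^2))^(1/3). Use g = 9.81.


Using yc = (Q^2 / (g * b^2))^(1/3):
Q^2 = 31.4^2 = 985.96.
g * b^2 = 9.81 * 5.9^2 = 9.81 * 34.81 = 341.49.
Q^2 / (g*b^2) = 985.96 / 341.49 = 2.8872.
yc = 2.8872^(1/3) = 1.424 m.

1.424


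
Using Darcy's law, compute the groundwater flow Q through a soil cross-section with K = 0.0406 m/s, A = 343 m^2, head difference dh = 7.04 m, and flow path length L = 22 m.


Darcy's law: Q = K * A * i, where i = dh/L.
Hydraulic gradient i = 7.04 / 22 = 0.32.
Q = 0.0406 * 343 * 0.32
  = 4.4563 m^3/s.

4.4563


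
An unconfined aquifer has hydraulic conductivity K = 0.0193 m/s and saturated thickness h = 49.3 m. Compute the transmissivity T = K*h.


Transmissivity is defined as T = K * h.
T = 0.0193 * 49.3
  = 0.9515 m^2/s.

0.9515


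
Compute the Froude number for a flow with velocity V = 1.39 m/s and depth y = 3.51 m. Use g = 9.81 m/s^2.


The Froude number is defined as Fr = V / sqrt(g*y).
g*y = 9.81 * 3.51 = 34.4331.
sqrt(g*y) = sqrt(34.4331) = 5.868.
Fr = 1.39 / 5.868 = 0.2369.

0.2369


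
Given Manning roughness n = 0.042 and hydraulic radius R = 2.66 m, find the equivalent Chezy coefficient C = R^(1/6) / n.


The Chezy coefficient relates to Manning's n through C = R^(1/6) / n.
R^(1/6) = 2.66^(1/6) = 1.177101.
C = 1.177101 / 0.042 = 28.03 m^(1/2)/s.

28.03


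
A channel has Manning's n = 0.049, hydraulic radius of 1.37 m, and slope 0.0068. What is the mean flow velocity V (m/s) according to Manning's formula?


Manning's equation gives V = (1/n) * R^(2/3) * S^(1/2).
First, compute R^(2/3) = 1.37^(2/3) = 1.2335.
Next, S^(1/2) = 0.0068^(1/2) = 0.082462.
Then 1/n = 1/0.049 = 20.41.
V = 20.41 * 1.2335 * 0.082462 = 2.0759 m/s.

2.0759


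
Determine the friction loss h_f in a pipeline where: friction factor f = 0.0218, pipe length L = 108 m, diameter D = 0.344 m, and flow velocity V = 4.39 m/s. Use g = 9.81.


Darcy-Weisbach equation: h_f = f * (L/D) * V^2/(2g).
f * L/D = 0.0218 * 108/0.344 = 6.8442.
V^2/(2g) = 4.39^2 / (2*9.81) = 19.2721 / 19.62 = 0.9823 m.
h_f = 6.8442 * 0.9823 = 6.723 m.

6.723


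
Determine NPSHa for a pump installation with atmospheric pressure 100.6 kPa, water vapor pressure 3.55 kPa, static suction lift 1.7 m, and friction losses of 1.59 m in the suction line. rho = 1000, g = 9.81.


NPSHa = p_atm/(rho*g) - z_s - hf_s - p_vap/(rho*g).
p_atm/(rho*g) = 100.6*1000 / (1000*9.81) = 10.255 m.
p_vap/(rho*g) = 3.55*1000 / (1000*9.81) = 0.362 m.
NPSHa = 10.255 - 1.7 - 1.59 - 0.362
      = 6.6 m.

6.6


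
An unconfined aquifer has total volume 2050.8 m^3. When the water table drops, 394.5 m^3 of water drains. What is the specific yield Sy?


Specific yield Sy = Volume drained / Total volume.
Sy = 394.5 / 2050.8
   = 0.1924.

0.1924


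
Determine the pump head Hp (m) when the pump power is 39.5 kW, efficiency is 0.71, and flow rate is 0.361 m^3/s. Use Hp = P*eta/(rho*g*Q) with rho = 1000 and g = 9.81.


Pump head formula: Hp = P * eta / (rho * g * Q).
Numerator: P * eta = 39.5 * 1000 * 0.71 = 28045.0 W.
Denominator: rho * g * Q = 1000 * 9.81 * 0.361 = 3541.41.
Hp = 28045.0 / 3541.41 = 7.92 m.

7.92


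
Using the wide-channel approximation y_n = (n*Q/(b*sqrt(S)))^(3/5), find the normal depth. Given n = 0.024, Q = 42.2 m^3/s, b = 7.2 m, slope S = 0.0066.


We use the wide-channel approximation y_n = (n*Q/(b*sqrt(S)))^(3/5).
sqrt(S) = sqrt(0.0066) = 0.08124.
Numerator: n*Q = 0.024 * 42.2 = 1.0128.
Denominator: b*sqrt(S) = 7.2 * 0.08124 = 0.584928.
arg = 1.7315.
y_n = 1.7315^(3/5) = 1.3901 m.

1.3901


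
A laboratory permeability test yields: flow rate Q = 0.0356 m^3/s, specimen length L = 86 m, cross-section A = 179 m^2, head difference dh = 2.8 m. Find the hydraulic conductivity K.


From K = Q*L / (A*dh):
Numerator: Q*L = 0.0356 * 86 = 3.0616.
Denominator: A*dh = 179 * 2.8 = 501.2.
K = 3.0616 / 501.2 = 0.006109 m/s.

0.006109


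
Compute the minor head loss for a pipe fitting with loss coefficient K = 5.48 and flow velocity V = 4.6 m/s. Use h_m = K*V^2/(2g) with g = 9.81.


Minor loss formula: h_m = K * V^2/(2g).
V^2 = 4.6^2 = 21.16.
V^2/(2g) = 21.16 / 19.62 = 1.0785 m.
h_m = 5.48 * 1.0785 = 5.9101 m.

5.9101


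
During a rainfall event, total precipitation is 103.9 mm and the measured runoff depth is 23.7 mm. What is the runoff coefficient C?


The runoff coefficient C = runoff depth / rainfall depth.
C = 23.7 / 103.9
  = 0.2281.

0.2281


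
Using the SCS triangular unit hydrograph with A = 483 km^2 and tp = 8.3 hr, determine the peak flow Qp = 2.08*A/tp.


SCS formula: Qp = 2.08 * A / tp.
Qp = 2.08 * 483 / 8.3
   = 1004.64 / 8.3
   = 121.04 m^3/s per cm.

121.04


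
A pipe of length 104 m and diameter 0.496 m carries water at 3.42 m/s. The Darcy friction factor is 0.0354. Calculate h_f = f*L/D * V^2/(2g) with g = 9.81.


Darcy-Weisbach equation: h_f = f * (L/D) * V^2/(2g).
f * L/D = 0.0354 * 104/0.496 = 7.4226.
V^2/(2g) = 3.42^2 / (2*9.81) = 11.6964 / 19.62 = 0.5961 m.
h_f = 7.4226 * 0.5961 = 4.425 m.

4.425


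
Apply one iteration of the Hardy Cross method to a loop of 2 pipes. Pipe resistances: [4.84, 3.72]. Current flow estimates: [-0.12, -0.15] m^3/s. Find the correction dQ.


Numerator terms (r*Q*|Q|): 4.84*-0.12*|-0.12| = -0.0697; 3.72*-0.15*|-0.15| = -0.0837.
Sum of numerator = -0.1534.
Denominator terms (r*|Q|): 4.84*|-0.12| = 0.5808; 3.72*|-0.15| = 0.558.
2 * sum of denominator = 2 * 1.1388 = 2.2776.
dQ = --0.1534 / 2.2776 = 0.0673 m^3/s.

0.0673


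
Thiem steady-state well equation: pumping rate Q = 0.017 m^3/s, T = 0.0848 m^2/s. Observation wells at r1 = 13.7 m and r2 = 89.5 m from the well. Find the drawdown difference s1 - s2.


Thiem equation: s1 - s2 = Q/(2*pi*T) * ln(r2/r1).
ln(r2/r1) = ln(89.5/13.7) = 1.8768.
Q/(2*pi*T) = 0.017 / (2*pi*0.0848) = 0.017 / 0.5328 = 0.0319.
s1 - s2 = 0.0319 * 1.8768 = 0.0599 m.

0.0599


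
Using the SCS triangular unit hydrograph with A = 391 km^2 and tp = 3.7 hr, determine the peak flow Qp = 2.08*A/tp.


SCS formula: Qp = 2.08 * A / tp.
Qp = 2.08 * 391 / 3.7
   = 813.28 / 3.7
   = 219.81 m^3/s per cm.

219.81


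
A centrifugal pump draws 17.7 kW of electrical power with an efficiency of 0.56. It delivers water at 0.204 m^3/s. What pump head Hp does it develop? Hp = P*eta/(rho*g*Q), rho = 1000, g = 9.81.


Pump head formula: Hp = P * eta / (rho * g * Q).
Numerator: P * eta = 17.7 * 1000 * 0.56 = 9912.0 W.
Denominator: rho * g * Q = 1000 * 9.81 * 0.204 = 2001.24.
Hp = 9912.0 / 2001.24 = 4.95 m.

4.95


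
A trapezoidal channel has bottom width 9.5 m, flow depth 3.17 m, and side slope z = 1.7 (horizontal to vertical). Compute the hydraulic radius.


For a trapezoidal section with side slope z:
A = (b + z*y)*y = (9.5 + 1.7*3.17)*3.17 = 47.198 m^2.
P = b + 2*y*sqrt(1 + z^2) = 9.5 + 2*3.17*sqrt(1 + 1.7^2) = 22.004 m.
R = A/P = 47.198 / 22.004 = 2.1449 m.

2.1449


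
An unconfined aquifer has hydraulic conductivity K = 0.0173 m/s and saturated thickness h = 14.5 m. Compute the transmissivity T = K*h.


Transmissivity is defined as T = K * h.
T = 0.0173 * 14.5
  = 0.2509 m^2/s.

0.2509


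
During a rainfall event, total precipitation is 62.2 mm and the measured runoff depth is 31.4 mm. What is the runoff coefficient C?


The runoff coefficient C = runoff depth / rainfall depth.
C = 31.4 / 62.2
  = 0.5048.

0.5048


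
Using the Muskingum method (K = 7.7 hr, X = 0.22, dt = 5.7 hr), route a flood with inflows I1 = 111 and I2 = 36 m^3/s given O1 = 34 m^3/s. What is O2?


Muskingum coefficients:
denom = 2*K*(1-X) + dt = 2*7.7*(1-0.22) + 5.7 = 17.712.
C0 = (dt - 2*K*X)/denom = (5.7 - 2*7.7*0.22)/17.712 = 0.1305.
C1 = (dt + 2*K*X)/denom = (5.7 + 2*7.7*0.22)/17.712 = 0.5131.
C2 = (2*K*(1-X) - dt)/denom = 0.3564.
O2 = C0*I2 + C1*I1 + C2*O1
   = 0.1305*36 + 0.5131*111 + 0.3564*34
   = 73.77 m^3/s.

73.77


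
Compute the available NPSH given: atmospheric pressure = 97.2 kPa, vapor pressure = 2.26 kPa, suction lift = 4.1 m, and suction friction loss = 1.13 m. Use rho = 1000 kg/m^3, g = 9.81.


NPSHa = p_atm/(rho*g) - z_s - hf_s - p_vap/(rho*g).
p_atm/(rho*g) = 97.2*1000 / (1000*9.81) = 9.908 m.
p_vap/(rho*g) = 2.26*1000 / (1000*9.81) = 0.23 m.
NPSHa = 9.908 - 4.1 - 1.13 - 0.23
      = 4.45 m.

4.45


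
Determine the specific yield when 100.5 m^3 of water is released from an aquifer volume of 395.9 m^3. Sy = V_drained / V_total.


Specific yield Sy = Volume drained / Total volume.
Sy = 100.5 / 395.9
   = 0.2539.

0.2539


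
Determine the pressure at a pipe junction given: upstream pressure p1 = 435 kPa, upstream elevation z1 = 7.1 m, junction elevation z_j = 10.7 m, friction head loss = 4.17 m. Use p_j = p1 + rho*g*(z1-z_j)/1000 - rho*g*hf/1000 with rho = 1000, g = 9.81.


Junction pressure: p_j = p1 + rho*g*(z1 - z_j)/1000 - rho*g*hf/1000.
Elevation term = 1000*9.81*(7.1 - 10.7)/1000 = -35.316 kPa.
Friction term = 1000*9.81*4.17/1000 = 40.908 kPa.
p_j = 435 + -35.316 - 40.908 = 358.78 kPa.

358.78


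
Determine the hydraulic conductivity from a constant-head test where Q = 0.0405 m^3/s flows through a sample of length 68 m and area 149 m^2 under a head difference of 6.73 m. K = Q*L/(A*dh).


From K = Q*L / (A*dh):
Numerator: Q*L = 0.0405 * 68 = 2.754.
Denominator: A*dh = 149 * 6.73 = 1002.77.
K = 2.754 / 1002.77 = 0.002746 m/s.

0.002746


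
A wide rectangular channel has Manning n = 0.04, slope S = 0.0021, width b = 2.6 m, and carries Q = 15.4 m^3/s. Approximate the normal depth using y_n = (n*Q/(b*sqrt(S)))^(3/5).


We use the wide-channel approximation y_n = (n*Q/(b*sqrt(S)))^(3/5).
sqrt(S) = sqrt(0.0021) = 0.045826.
Numerator: n*Q = 0.04 * 15.4 = 0.616.
Denominator: b*sqrt(S) = 2.6 * 0.045826 = 0.119148.
arg = 5.1701.
y_n = 5.1701^(3/5) = 2.6798 m.

2.6798


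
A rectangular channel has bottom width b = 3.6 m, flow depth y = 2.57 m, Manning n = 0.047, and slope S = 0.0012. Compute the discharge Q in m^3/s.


For a rectangular channel, the cross-sectional area A = b * y = 3.6 * 2.57 = 9.25 m^2.
The wetted perimeter P = b + 2y = 3.6 + 2*2.57 = 8.74 m.
Hydraulic radius R = A/P = 9.25/8.74 = 1.0586 m.
Velocity V = (1/n)*R^(2/3)*S^(1/2) = (1/0.047)*1.0586^(2/3)*0.0012^(1/2) = 0.7656 m/s.
Discharge Q = A * V = 9.25 * 0.7656 = 7.083 m^3/s.

7.083


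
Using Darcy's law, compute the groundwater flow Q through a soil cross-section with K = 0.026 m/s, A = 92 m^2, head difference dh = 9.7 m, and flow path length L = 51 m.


Darcy's law: Q = K * A * i, where i = dh/L.
Hydraulic gradient i = 9.7 / 51 = 0.190196.
Q = 0.026 * 92 * 0.190196
  = 0.4549 m^3/s.

0.4549


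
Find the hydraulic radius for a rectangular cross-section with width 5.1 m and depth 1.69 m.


For a rectangular section:
Flow area A = b * y = 5.1 * 1.69 = 8.62 m^2.
Wetted perimeter P = b + 2y = 5.1 + 2*1.69 = 8.48 m.
Hydraulic radius R = A/P = 8.62 / 8.48 = 1.0164 m.

1.0164


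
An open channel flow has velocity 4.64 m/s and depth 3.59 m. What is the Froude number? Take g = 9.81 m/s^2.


The Froude number is defined as Fr = V / sqrt(g*y).
g*y = 9.81 * 3.59 = 35.2179.
sqrt(g*y) = sqrt(35.2179) = 5.9345.
Fr = 4.64 / 5.9345 = 0.7819.

0.7819


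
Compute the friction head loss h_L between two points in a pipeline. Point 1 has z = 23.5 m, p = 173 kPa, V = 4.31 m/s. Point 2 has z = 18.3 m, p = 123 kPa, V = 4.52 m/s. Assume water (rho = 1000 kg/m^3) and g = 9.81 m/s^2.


Total head at each section: H = z + p/(rho*g) + V^2/(2g).
H1 = 23.5 + 173*1000/(1000*9.81) + 4.31^2/(2*9.81)
   = 23.5 + 17.635 + 0.9468
   = 42.082 m.
H2 = 18.3 + 123*1000/(1000*9.81) + 4.52^2/(2*9.81)
   = 18.3 + 12.538 + 1.0413
   = 31.88 m.
h_L = H1 - H2 = 42.082 - 31.88 = 10.202 m.

10.202
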